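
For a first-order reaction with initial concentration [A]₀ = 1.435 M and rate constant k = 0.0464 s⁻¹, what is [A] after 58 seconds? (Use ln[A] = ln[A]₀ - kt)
0.0973 M

ln[A] = ln[A]₀ - k·t = ln(1.435) - (0.0464)·(58) = 0.3612 - 2.6912 = -2.3300
[A] = e^(-2.3300) = 0.0973 M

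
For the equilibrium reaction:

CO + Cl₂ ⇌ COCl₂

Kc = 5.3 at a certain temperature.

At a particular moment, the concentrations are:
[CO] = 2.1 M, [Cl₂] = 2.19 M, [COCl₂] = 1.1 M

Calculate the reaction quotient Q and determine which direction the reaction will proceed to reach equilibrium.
Q = 0.239, Q < K, reaction proceeds forward (toward products)

Q = ([COCl₂]) / ([CO] × [Cl₂])
  = ((1.1)) / ((2.1)·(2.19)) = 1.1/4.599 = 0.2392
Since Q = 0.2392 < Kc = 5.3, the reaction proceeds forward (toward products) to reach equilibrium.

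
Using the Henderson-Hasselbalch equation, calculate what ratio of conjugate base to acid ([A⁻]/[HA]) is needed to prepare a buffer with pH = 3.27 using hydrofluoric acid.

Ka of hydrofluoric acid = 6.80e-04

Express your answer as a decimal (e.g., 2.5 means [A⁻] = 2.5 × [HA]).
[A⁻]/[HA] = 1.266

pKa = −log(6.80e-04) = 3.1675. pH = pKa + log([A⁻]/[HA]). 3.27 = 3.1675 + log(ratio). log(ratio) = 3.27 − 3.1675 = 0.1025. ratio = 10^(0.1025) = 1.266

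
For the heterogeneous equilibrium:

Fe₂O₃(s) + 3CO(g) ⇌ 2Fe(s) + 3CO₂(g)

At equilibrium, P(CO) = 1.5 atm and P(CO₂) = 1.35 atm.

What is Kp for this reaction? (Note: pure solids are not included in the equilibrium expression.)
K_p = 0.729

Solids (Fe₂O₃, Fe) are excluded.
Kp = P(CO₂)³/P(CO)³ = (1.35)³/(1.5)³ = 2.46/3.375 = 0.729.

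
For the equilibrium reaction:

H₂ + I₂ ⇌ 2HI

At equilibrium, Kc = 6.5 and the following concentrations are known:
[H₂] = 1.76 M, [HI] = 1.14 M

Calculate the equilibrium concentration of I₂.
[I₂] = 0.1136 M

Kc = ([HI]^2) / ([H₂] × [I₂]) = 6.5
[I₂]^1 = (product terms)/(Kc · other reactant terms) = 1.2996 / (6.5 · 1.76) = 0.1136
[I₂] = 0.1136 M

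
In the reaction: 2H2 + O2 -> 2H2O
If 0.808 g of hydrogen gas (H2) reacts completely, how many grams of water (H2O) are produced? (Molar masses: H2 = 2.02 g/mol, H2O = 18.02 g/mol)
Moles of H2 = 0.808 g ÷ 2.02 g/mol = 0.4 mol
Mole ratio: 2 mol H2O / 2 mol H2
Moles of H2O = 0.4 × (2/2) = 0.4 mol
Mass of H2O = 0.4 mol × 18.02 g/mol = 7.208 g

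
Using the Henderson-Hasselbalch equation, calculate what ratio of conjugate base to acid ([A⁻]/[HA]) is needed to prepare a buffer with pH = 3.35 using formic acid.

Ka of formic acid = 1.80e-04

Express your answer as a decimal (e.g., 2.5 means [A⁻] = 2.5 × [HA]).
[A⁻]/[HA] = 0.403

pKa = −log(1.80e-04) = 3.7447. pH = pKa + log([A⁻]/[HA]). 3.35 = 3.7447 + log(ratio). log(ratio) = 3.35 − 3.7447 = -0.3947. ratio = 10^(-0.3947) = 0.403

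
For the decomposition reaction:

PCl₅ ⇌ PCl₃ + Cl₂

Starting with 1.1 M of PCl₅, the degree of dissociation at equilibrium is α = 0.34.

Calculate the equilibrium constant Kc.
K_c = 0.1927

x = α·[A]₀ = 0.34 × 1.1 = 0.374 M dissociated.
At eq: [PCl₅] = 1.1 − 0.374 = 0.726 M; [PCl₃] = [Cl₂] = x = 0.374 M.
Kc = [PCl₃][Cl₂]/[PCl₅] = (0.374)²/0.726 = 0.1927.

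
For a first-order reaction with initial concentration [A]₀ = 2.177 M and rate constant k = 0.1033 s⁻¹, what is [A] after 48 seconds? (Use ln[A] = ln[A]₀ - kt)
0.0153 M

ln[A] = ln[A]₀ - k·t = ln(2.177) - (0.1033)·(48) = 0.7779 - 4.9584 = -4.1805
[A] = e^(-4.1805) = 0.0153 M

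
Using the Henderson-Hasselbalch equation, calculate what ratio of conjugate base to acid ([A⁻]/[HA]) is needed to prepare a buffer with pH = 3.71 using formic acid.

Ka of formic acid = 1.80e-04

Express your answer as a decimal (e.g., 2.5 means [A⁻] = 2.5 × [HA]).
[A⁻]/[HA] = 0.923

pKa = −log(1.80e-04) = 3.7447. pH = pKa + log([A⁻]/[HA]). 3.71 = 3.7447 + log(ratio). log(ratio) = 3.71 − 3.7447 = -0.0347. ratio = 10^(-0.0347) = 0.923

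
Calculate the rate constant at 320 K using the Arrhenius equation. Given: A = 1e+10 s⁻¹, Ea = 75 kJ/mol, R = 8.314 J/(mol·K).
5.72e-03 s⁻¹

k = A·exp(-Ea/(R·T)) = 1e+10·exp(-75000/(8.314·320)) = 1e+10·exp(-28.1904) = 1e+10·5.7156e-13 = 5.72e-03 s⁻¹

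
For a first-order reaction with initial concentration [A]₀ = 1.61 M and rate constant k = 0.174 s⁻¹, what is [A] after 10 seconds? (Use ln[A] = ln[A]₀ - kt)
0.2826 M

ln[A] = ln[A]₀ - k·t = ln(1.61) - (0.174)·(10) = 0.4762 - 1.7400 = -1.2638
[A] = e^(-1.2638) = 0.2826 M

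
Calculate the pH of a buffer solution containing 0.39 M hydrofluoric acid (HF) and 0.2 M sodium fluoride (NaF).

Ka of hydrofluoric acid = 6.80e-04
pH = 2.88

pKa = -log(6.80e-04) = 3.17. pH = pKa + log([A⁻]/[HA]) = 3.17 + log(0.2/0.39)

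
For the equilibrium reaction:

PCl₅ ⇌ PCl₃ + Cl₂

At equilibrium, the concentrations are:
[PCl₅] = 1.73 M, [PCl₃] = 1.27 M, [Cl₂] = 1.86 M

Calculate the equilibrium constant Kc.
K_c = 1.3654

Kc = ([PCl₃] × [Cl₂]) / ([PCl₅])
   = ((1.27)·(1.86)) / ((1.73))
   = 2.3622 / 1.73 = 1.3654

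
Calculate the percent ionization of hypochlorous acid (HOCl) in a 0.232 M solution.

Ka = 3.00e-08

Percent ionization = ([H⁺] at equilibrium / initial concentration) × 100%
Percent ionization = 0.036%

Let x = [H⁺]. Ka = x²/(C - x) ⇒ x² + (3.00e-08)x - (3.00e-08)(0.232) = 0. x = 8.3412e-05. Percent = (8.3412e-05/0.232) × 100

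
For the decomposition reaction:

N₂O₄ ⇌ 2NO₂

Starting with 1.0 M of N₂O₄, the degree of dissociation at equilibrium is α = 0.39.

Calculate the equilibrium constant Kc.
K_c = 0.9974

x = α·[A]₀ = 0.39 × 1.0 = 0.39 M dissociated.
At eq: [N₂O₄] = 1.0 − 0.39 = 0.61 M; [NO₂] = 2x = 0.78 M.
Kc = [NO₂]²/[N₂O₄] = (0.78)²/0.61 = 0.9974.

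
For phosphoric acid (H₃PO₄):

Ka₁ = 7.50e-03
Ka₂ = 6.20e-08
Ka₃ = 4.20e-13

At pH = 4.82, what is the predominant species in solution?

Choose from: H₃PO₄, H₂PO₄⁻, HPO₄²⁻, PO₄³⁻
H₂PO₄⁻

pKa1 = 2.12, pKa2 = 7.21, pKa3 = 12.38. Each pKa is the crossover between adjacent species; pH = 4.82 lies in the region where H₂PO₄⁻ predominates.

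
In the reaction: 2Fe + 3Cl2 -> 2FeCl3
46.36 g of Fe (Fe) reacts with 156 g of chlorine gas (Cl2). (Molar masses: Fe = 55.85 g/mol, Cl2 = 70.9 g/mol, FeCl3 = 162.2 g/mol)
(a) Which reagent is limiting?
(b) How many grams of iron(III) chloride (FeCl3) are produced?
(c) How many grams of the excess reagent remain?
(a) Fe, (b) 134.6 g, (c) 67.72 g

Moles of Fe = 46.36 g ÷ 55.85 g/mol = 0.830081 mol
Moles of Cl2 = 156 g ÷ 70.9 g/mol = 2.20028 mol
Moles ÷ coefficient: Fe: 0.830081/2 = 0.415, Cl2: 2.20028/3 = 0.7334
(a) Fe has the smaller value, so Fe is the limiting reagent.
(b) Moles of FeCl3 = 0.830081 mol Fe × (2/2) = 0.830081 mol; mass = 0.830081 mol × 162.2 g/mol = 134.6 g
(c) Cl2 consumed = 0.830081 × (3/2) = 1.24512 mol; remaining = 2.20028 − 1.24512 = 0.955161 mol; mass = 0.955161 mol × 70.9 g/mol = 67.72 g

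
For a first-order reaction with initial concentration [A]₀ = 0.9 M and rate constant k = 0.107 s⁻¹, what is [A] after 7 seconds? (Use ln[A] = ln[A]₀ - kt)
0.4256 M

ln[A] = ln[A]₀ - k·t = ln(0.9) - (0.107)·(7) = -0.1054 - 0.7490 = -0.8544
[A] = e^(-0.8544) = 0.4256 M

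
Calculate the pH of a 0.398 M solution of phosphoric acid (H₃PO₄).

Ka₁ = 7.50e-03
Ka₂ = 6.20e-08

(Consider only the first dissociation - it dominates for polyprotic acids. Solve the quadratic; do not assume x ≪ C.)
pH = 1.29

x² + Ka₁·x − Ka₁·C = 0 with Ka₁ = 7.50e-03, C = 0.398.
x = (−Ka₁ + √(Ka₁² + 4·Ka₁·C))/2 = 5.1014e-02 M, so pH = 1.29.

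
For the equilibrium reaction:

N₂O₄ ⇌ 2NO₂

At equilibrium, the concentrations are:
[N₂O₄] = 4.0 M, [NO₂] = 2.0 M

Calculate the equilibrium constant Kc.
K_c = 1.0000

Kc = ([NO₂]^2) / ([N₂O₄])
   = ((2.0)^2) / ((4.0))
   = 4 / 4 = 1.0000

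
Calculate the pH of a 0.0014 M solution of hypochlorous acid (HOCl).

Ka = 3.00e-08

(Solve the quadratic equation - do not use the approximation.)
pH = 5.19

x² + Ka×x - Ka×C = 0. Using quadratic formula: [H⁺] = 6.4658e-06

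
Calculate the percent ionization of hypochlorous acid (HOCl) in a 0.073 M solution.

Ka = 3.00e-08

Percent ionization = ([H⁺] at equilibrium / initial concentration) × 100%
Percent ionization = 0.0641%

Let x = [H⁺]. Ka = x²/(C - x) ⇒ x² + (3.00e-08)x - (3.00e-08)(0.073) = 0. x = 4.6782e-05. Percent = (4.6782e-05/0.073) × 100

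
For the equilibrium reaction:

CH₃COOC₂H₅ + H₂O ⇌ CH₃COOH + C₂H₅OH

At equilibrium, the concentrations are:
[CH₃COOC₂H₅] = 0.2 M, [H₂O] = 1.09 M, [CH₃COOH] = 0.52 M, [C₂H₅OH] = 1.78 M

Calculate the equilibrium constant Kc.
K_c = 4.2459

Kc = ([CH₃COOH] × [C₂H₅OH]) / ([CH₃COOC₂H₅] × [H₂O])
   = ((0.52)·(1.78)) / ((0.2)·(1.09))
   = 0.9256 / 0.218 = 4.2459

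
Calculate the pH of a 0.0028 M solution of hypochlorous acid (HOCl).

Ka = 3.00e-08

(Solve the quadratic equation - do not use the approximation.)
pH = 5.04

x² + Ka×x - Ka×C = 0. Using quadratic formula: [H⁺] = 9.1502e-06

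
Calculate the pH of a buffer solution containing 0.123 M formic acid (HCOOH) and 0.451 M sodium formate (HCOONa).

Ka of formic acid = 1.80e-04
pH = 4.31

pKa = -log(1.80e-04) = 3.74. pH = pKa + log([A⁻]/[HA]) = 3.74 + log(0.451/0.123)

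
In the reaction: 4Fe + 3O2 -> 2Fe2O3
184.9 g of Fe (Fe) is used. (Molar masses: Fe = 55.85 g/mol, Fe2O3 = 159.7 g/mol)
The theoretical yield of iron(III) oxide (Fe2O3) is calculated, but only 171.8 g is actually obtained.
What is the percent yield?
Moles of Fe = 184.9 g ÷ 55.85 g/mol = 3.31065 mol
Mole ratio: 2 mol Fe2O3 / 4 mol Fe
Moles of Fe2O3 = 3.31065 × (2/4) = 1.65533 mol
Theoretical yield = 1.65533 mol × 159.7 g/mol = 264.36 g
Actual yield = 171.8 g
Percent yield = (171.8 / 264.36) × 100% = 65.0%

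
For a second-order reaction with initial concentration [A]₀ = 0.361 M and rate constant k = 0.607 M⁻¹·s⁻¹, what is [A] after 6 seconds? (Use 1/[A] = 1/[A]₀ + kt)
0.1560 M

1/[A] = 1/[A]₀ + k·t = 1/0.361 + (0.607)·(6) = 2.7701 + 3.6420 = 6.4121
[A] = 1/6.4121 = 0.1560 M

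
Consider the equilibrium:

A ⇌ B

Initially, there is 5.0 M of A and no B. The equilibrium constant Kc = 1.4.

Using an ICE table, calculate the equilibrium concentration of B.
[B] = 2.917 M

ICE: [A] = 5.0 − x, [B] = x.
Kc = x/(5.0 − x) = 1.4 ⇒ x = 1.4·5.0/(1 + 1.4) = 7/2.4 = 2.917.
[B] = x = 2.917 M.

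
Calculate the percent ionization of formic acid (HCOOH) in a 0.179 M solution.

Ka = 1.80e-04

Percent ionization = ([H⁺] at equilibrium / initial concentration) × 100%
Percent ionization = 3.12%

Let x = [H⁺]. Ka = x²/(C - x) ⇒ x² + (1.80e-04)x - (1.80e-04)(0.179) = 0. x = 5.5870e-03. Percent = (5.5870e-03/0.179) × 100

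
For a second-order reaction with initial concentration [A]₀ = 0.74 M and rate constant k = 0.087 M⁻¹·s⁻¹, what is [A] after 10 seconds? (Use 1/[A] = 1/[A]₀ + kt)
0.4502 M

1/[A] = 1/[A]₀ + k·t = 1/0.74 + (0.087)·(10) = 1.3514 + 0.8700 = 2.2214
[A] = 1/2.2214 = 0.4502 M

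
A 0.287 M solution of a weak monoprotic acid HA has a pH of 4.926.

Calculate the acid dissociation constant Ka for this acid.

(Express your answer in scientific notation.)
K_a = 4.90e-10

[H⁺] = 10^(−pH) = 10^(−4.926) = 1.186e-05 M. For HA ⇌ H⁺ + A⁻, Ka = x²/(C − x) = (1.186e-05)²/(0.287 − 1.186e-05) = 4.90e-10.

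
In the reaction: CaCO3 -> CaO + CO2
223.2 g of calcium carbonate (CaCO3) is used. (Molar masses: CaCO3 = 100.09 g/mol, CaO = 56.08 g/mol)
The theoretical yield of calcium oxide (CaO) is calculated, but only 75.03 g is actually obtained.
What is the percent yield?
Moles of CaCO3 = 223.2 g ÷ 100.09 g/mol = 2.22999 mol
Mole ratio: 1 mol CaO / 1 mol CaCO3
Moles of CaO = 2.22999 × (1/1) = 2.22999 mol
Theoretical yield = 2.22999 mol × 56.08 g/mol = 125.06 g
Actual yield = 75.03 g
Percent yield = (75.03 / 125.06) × 100% = 60.0%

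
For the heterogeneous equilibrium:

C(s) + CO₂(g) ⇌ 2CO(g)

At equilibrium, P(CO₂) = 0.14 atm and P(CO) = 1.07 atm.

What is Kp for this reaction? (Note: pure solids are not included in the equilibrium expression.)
K_p = 8.178

Solid C is excluded.
Kp = P(CO)²/P(CO₂) = (1.07)²/0.14 = 1.145/0.14 = 8.178.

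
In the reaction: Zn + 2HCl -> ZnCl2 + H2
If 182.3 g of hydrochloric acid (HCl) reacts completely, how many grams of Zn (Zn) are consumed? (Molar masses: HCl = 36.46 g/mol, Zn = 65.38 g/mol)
Moles of HCl = 182.3 g ÷ 36.46 g/mol = 5 mol
Mole ratio: 1 mol Zn / 2 mol HCl
Moles of Zn = 5 × (1/2) = 2.5 mol
Mass of Zn = 2.5 mol × 65.38 g/mol = 163.4 g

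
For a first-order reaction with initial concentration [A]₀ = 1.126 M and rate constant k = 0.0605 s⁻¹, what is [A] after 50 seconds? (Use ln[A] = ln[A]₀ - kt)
0.0547 M

ln[A] = ln[A]₀ - k·t = ln(1.126) - (0.0605)·(50) = 0.1187 - 3.0250 = -2.9063
[A] = e^(-2.9063) = 0.0547 M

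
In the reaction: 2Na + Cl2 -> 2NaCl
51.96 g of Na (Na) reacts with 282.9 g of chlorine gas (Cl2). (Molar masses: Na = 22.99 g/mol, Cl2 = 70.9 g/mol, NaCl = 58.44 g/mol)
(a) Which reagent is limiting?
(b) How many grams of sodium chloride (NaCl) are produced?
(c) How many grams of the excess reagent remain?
(a) Na, (b) 132.1 g, (c) 202.8 g

Moles of Na = 51.96 g ÷ 22.99 g/mol = 2.26011 mol
Moles of Cl2 = 282.9 g ÷ 70.9 g/mol = 3.99013 mol
Moles ÷ coefficient: Na: 2.26011/2 = 1.13, Cl2: 3.99013/1 = 3.99
(a) Na has the smaller value, so Na is the limiting reagent.
(b) Moles of NaCl = 2.26011 mol Na × (2/2) = 2.26011 mol; mass = 2.26011 mol × 58.44 g/mol = 132.1 g
(c) Cl2 consumed = 2.26011 × (1/2) = 1.13006 mol; remaining = 3.99013 − 1.13006 = 2.86007 mol; mass = 2.86007 mol × 70.9 g/mol = 202.8 g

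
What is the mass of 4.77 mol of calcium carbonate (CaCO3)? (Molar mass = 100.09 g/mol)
Mass = 4.77 mol × 100.09 g/mol = 477.4 g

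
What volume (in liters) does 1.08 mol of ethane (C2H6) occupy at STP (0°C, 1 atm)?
At STP, 1 mol of gas occupies 22.4 L
Volume = 1.08 mol × 22.4 L/mol = 24.19 L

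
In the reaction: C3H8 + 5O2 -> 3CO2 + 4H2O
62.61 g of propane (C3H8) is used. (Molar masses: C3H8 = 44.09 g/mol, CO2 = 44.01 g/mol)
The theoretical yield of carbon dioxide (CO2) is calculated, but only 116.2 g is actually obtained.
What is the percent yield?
Moles of C3H8 = 62.61 g ÷ 44.09 g/mol = 1.42005 mol
Mole ratio: 3 mol CO2 / 1 mol C3H8
Moles of CO2 = 1.42005 × (3/1) = 4.26015 mol
Theoretical yield = 4.26015 mol × 44.01 g/mol = 187.49 g
Actual yield = 116.2 g
Percent yield = (116.2 / 187.49) × 100% = 62.0%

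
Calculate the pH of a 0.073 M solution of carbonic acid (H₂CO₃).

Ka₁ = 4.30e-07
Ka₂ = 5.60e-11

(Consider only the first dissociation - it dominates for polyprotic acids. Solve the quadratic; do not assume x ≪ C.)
pH = 3.75

x² + Ka₁·x − Ka₁·C = 0 with Ka₁ = 4.30e-07, C = 0.073.
x = (−Ka₁ + √(Ka₁² + 4·Ka₁·C))/2 = 1.7696e-04 M, so pH = 3.75.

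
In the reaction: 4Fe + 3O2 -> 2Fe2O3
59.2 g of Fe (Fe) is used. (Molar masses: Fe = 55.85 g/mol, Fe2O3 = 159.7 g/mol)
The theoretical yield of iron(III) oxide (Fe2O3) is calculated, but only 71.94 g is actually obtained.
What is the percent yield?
Moles of Fe = 59.2 g ÷ 55.85 g/mol = 1.05998 mol
Mole ratio: 2 mol Fe2O3 / 4 mol Fe
Moles of Fe2O3 = 1.05998 × (2/4) = 0.529991 mol
Theoretical yield = 0.529991 mol × 159.7 g/mol = 84.64 g
Actual yield = 71.94 g
Percent yield = (71.94 / 84.64) × 100% = 85.0%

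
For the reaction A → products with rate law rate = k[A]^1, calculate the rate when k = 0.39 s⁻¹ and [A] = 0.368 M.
0.1435 M/s

rate = k·[A]^1 = 0.39·(0.368)^1 = 0.39·0.368 = 0.1435 M/s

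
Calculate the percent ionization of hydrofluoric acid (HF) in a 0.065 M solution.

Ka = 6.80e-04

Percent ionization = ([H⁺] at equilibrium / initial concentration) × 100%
Percent ionization = 9.72%

Let x = [H⁺]. Ka = x²/(C - x) ⇒ x² + (6.80e-04)x - (6.80e-04)(0.065) = 0. x = 6.3170e-03. Percent = (6.3170e-03/0.065) × 100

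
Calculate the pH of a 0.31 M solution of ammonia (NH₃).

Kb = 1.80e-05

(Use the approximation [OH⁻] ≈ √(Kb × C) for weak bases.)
pH = 11.37

[OH⁻] = √(Kb × C) = √(1.80e-05 × 0.31) = 2.3622e-03. pOH = 2.63, pH = 14 - pOH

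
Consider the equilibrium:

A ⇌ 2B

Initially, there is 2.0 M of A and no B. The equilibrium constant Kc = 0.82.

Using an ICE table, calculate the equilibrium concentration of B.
[B] = 1.092 M

ICE: [A] = 2.0 − x, [B] = 2x.
Kc = (2x)²/(2.0 − x) = 0.82 ⇒ 4x² + 0.82x − 1.64 = 0.
x = (−0.82 + √(0.82² + 4·4·1.64))/(2·4) = (−0.82 + √26.912)/8 = 0.54596.
[B] = 2x = 1.092 M.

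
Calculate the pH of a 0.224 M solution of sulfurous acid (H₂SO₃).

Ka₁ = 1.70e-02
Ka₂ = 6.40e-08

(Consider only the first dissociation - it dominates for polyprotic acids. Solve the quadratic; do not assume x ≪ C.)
pH = 1.27

x² + Ka₁·x − Ka₁·C = 0 with Ka₁ = 1.70e-02, C = 0.224.
x = (−Ka₁ + √(Ka₁² + 4·Ka₁·C))/2 = 5.3792e-02 M, so pH = 1.27.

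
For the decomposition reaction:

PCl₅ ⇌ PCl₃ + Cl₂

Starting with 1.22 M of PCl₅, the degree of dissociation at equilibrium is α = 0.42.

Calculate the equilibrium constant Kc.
K_c = 0.3710

x = α·[A]₀ = 0.42 × 1.22 = 0.5124 M dissociated.
At eq: [PCl₅] = 1.22 − 0.5124 = 0.7076 M; [PCl₃] = [Cl₂] = x = 0.5124 M.
Kc = [PCl₃][Cl₂]/[PCl₅] = (0.5124)²/0.7076 = 0.371.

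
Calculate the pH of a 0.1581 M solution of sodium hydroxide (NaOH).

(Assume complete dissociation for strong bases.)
pH = 13.20

[OH⁻] = 0.1581 M for strong base. pOH = -log[OH⁻] = 0.80, pH = 14 - pOH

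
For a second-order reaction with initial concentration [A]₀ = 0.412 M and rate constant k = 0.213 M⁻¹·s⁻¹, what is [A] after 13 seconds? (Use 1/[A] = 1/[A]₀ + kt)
0.1924 M

1/[A] = 1/[A]₀ + k·t = 1/0.412 + (0.213)·(13) = 2.4272 + 2.7690 = 5.1962
[A] = 1/5.1962 = 0.1924 M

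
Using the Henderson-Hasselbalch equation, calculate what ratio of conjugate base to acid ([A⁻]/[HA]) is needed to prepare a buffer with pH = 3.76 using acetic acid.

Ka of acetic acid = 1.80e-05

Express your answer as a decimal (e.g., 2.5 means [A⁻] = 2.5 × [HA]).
[A⁻]/[HA] = 0.104

pKa = −log(1.80e-05) = 4.7447. pH = pKa + log([A⁻]/[HA]). 3.76 = 4.7447 + log(ratio). log(ratio) = 3.76 − 4.7447 = -0.9847. ratio = 10^(-0.9847) = 0.104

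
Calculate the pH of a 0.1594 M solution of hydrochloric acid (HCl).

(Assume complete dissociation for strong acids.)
pH = 0.80

[H⁺] = 0.1594 M for strong acid. pH = -log[H⁺] = -log(0.1594)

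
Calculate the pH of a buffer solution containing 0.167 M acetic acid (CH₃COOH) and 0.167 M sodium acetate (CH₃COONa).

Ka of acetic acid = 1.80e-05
pH = 4.74

pKa = -log(1.80e-05) = 4.74. pH = pKa + log([A⁻]/[HA]) = 4.74 + log(0.167/0.167)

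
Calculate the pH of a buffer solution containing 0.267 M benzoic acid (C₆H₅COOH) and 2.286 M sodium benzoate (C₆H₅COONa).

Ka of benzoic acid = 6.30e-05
pH = 5.13

pKa = -log(6.30e-05) = 4.20. pH = pKa + log([A⁻]/[HA]) = 4.20 + log(2.286/0.267)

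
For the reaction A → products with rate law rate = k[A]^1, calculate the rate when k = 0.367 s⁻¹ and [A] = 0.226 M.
0.08294 M/s

rate = k·[A]^1 = 0.367·(0.226)^1 = 0.367·0.226 = 0.08294 M/s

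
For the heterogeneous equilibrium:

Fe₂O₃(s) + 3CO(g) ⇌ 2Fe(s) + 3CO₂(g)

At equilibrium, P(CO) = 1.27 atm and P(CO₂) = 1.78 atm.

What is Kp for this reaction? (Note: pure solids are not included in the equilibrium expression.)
K_p = 2.753

Solids (Fe₂O₃, Fe) are excluded.
Kp = P(CO₂)³/P(CO)³ = (1.78)³/(1.27)³ = 5.64/2.048 = 2.753.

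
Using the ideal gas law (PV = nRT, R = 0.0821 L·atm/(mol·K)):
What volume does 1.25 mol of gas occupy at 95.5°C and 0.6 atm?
T = 95.5°C + 273.15 = 368.65 K
V = nRT/P = (1.25 × 0.0821 × 368.65) / 0.6
V = 63.05 L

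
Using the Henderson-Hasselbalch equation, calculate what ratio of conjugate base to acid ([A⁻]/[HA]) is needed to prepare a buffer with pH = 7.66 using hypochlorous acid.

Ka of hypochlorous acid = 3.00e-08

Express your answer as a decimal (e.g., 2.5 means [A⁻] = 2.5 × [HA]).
[A⁻]/[HA] = 1.371

pKa = −log(3.00e-08) = 7.5229. pH = pKa + log([A⁻]/[HA]). 7.66 = 7.5229 + log(ratio). log(ratio) = 7.66 − 7.5229 = 0.1371. ratio = 10^(0.1371) = 1.371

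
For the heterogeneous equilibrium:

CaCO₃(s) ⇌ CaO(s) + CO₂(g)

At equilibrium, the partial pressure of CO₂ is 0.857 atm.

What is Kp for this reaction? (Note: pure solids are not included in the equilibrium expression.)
K_p = 0.857

Solids (CaCO₃, CaO) have activity 1 and are excluded.
Kp = P(CO₂) = 0.857.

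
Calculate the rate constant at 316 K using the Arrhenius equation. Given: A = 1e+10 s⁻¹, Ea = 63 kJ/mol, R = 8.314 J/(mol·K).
3.85e-01 s⁻¹

k = A·exp(-Ea/(R·T)) = 1e+10·exp(-63000/(8.314·316)) = 1e+10·exp(-23.9797) = 1e+10·3.8526e-11 = 3.85e-01 s⁻¹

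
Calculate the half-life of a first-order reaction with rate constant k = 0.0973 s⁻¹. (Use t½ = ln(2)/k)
7.12 s

t½ = ln(2)/k = 0.6931/0.0973 = 7.12 s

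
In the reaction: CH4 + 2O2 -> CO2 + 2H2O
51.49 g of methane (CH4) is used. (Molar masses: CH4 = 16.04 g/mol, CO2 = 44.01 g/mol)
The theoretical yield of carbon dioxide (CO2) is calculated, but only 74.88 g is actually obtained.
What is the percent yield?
Moles of CH4 = 51.49 g ÷ 16.04 g/mol = 3.2101 mol
Mole ratio: 1 mol CO2 / 1 mol CH4
Moles of CO2 = 3.2101 × (1/1) = 3.2101 mol
Theoretical yield = 3.2101 mol × 44.01 g/mol = 141.28 g
Actual yield = 74.88 g
Percent yield = (74.88 / 141.28) × 100% = 53.0%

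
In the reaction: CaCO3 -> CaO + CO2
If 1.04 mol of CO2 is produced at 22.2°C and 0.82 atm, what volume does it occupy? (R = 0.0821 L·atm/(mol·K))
T = 22.2°C + 273.15 = 295.35 K
V = nRT/P = (1.04 × 0.0821 × 295.35) / 0.82
V = 30.75 L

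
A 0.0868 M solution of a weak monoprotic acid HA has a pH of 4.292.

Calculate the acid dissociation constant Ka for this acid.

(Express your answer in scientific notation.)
K_a = 3.00e-08

[H⁺] = 10^(−pH) = 10^(−4.292) = 5.105e-05 M. For HA ⇌ H⁺ + A⁻, Ka = x²/(C − x) = (5.105e-05)²/(0.0868 − 5.105e-05) = 3.00e-08.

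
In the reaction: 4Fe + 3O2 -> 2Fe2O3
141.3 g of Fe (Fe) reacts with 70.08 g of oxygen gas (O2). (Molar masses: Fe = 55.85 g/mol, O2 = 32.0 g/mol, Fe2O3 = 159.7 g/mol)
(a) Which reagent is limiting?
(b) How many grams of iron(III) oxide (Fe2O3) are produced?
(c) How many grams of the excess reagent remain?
(a) Fe, (b) 202 g, (c) 9.36 g

Moles of Fe = 141.3 g ÷ 55.85 g/mol = 2.52999 mol
Moles of O2 = 70.08 g ÷ 32.0 g/mol = 2.19 mol
Moles ÷ coefficient: Fe: 2.52999/4 = 0.6325, O2: 2.19/3 = 0.73
(a) Fe has the smaller value, so Fe is the limiting reagent.
(b) Moles of Fe2O3 = 2.52999 mol Fe × (2/4) = 1.265 mol; mass = 1.265 mol × 159.7 g/mol = 202 g
(c) O2 consumed = 2.52999 × (3/4) = 1.89749 mol; remaining = 2.19 − 1.89749 = 0.292507 mol; mass = 0.292507 mol × 32.0 g/mol = 9.36 g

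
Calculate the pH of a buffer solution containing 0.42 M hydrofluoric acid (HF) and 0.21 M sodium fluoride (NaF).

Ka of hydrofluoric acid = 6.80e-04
pH = 2.87

pKa = -log(6.80e-04) = 3.17. pH = pKa + log([A⁻]/[HA]) = 3.17 + log(0.21/0.42)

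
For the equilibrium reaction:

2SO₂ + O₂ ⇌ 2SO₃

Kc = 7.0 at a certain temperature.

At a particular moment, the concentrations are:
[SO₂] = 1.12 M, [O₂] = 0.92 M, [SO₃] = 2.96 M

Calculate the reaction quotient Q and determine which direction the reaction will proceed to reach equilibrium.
Q = 7.592, Q > K, reaction proceeds reverse (toward reactants)

Q = ([SO₃]^2) / ([SO₂]^2 × [O₂])
  = ((2.96)^2) / ((1.12)^2·(0.92)) = 8.7616/1.154 = 7.592
Since Q = 7.592 > Kc = 7.0, the reaction proceeds reverse (toward reactants) to reach equilibrium.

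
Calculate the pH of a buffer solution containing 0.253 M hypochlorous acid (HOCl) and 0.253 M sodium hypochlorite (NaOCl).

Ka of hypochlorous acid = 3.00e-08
pH = 7.52

pKa = -log(3.00e-08) = 7.52. pH = pKa + log([A⁻]/[HA]) = 7.52 + log(0.253/0.253)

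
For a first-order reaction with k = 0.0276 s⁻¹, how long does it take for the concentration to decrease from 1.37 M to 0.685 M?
25.11 s

From ln[A] = ln[A]₀ - k·t: t = ln([A]₀/[A])/k = ln(1.37/0.685)/0.0276 = ln(2.0000)/0.0276 = 0.6931/0.0276 = 25.11 s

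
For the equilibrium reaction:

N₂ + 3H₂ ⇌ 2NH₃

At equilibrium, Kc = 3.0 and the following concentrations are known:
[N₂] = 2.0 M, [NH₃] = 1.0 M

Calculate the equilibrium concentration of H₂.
[H₂] = 0.5503 M

Kc = ([NH₃]^2) / ([N₂] × [H₂]^3) = 3.0
[H₂]^3 = (product terms)/(Kc · other reactant terms) = 1 / (3.0 · 2) = 0.16667
[H₂] = (0.16667)^(1/3) = 0.5503 M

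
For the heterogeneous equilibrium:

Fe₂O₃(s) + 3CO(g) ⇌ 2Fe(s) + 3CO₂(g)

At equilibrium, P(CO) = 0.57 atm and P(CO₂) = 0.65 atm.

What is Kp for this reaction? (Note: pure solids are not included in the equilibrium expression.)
K_p = 1.483

Solids (Fe₂O₃, Fe) are excluded.
Kp = P(CO₂)³/P(CO)³ = (0.65)³/(0.57)³ = 0.2746/0.1852 = 1.483.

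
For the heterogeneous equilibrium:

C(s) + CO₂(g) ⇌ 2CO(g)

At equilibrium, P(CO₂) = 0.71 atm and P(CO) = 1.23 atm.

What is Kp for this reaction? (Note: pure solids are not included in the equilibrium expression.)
K_p = 2.131

Solid C is excluded.
Kp = P(CO)²/P(CO₂) = (1.23)²/0.71 = 1.513/0.71 = 2.131.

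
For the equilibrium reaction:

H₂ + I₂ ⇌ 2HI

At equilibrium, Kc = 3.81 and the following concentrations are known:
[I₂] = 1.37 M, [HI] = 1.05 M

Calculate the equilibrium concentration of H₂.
[H₂] = 0.2112 M

Kc = ([HI]^2) / ([H₂] × [I₂]) = 3.81
[H₂]^1 = (product terms)/(Kc · other reactant terms) = 1.1025 / (3.81 · 1.37) = 0.21122
[H₂] = 0.2112 M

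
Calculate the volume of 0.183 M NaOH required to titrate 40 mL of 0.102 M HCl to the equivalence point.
V_{base} = 22.3 mL

At equivalence: moles acid = moles base.
moles HCl = 0.102 M × 0.04 L = 0.00408 mol
V_NaOH = 0.00408 mol ÷ 0.183 M = 0.0223 L = 22.3 mL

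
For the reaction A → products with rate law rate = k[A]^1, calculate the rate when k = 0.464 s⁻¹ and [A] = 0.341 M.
0.1582 M/s

rate = k·[A]^1 = 0.464·(0.341)^1 = 0.464·0.341 = 0.1582 M/s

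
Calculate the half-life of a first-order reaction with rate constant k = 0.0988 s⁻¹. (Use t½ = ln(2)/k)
7.02 s

t½ = ln(2)/k = 0.6931/0.0988 = 7.02 s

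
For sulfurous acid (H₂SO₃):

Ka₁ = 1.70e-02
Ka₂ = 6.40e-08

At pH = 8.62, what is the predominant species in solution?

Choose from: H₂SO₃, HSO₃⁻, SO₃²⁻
SO₃²⁻

pKa1 = 1.77, pKa2 = 7.19. Each pKa is the crossover between adjacent species; pH = 8.62 lies in the region where SO₃²⁻ predominates.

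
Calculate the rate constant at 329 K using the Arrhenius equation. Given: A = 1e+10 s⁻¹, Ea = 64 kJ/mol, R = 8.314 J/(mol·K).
6.89e-01 s⁻¹

k = A·exp(-Ea/(R·T)) = 1e+10·exp(-64000/(8.314·329)) = 1e+10·exp(-23.3977) = 1e+10·6.8943e-11 = 6.89e-01 s⁻¹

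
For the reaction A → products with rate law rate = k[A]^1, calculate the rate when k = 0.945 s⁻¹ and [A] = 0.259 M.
0.2448 M/s

rate = k·[A]^1 = 0.945·(0.259)^1 = 0.945·0.259 = 0.2448 M/s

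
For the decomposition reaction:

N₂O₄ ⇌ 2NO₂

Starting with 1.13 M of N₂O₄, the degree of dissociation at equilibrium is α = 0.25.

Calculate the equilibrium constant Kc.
K_c = 0.3767

x = α·[A]₀ = 0.25 × 1.13 = 0.2825 M dissociated.
At eq: [N₂O₄] = 1.13 − 0.2825 = 0.8475 M; [NO₂] = 2x = 0.565 M.
Kc = [NO₂]²/[N₂O₄] = (0.565)²/0.8475 = 0.3767.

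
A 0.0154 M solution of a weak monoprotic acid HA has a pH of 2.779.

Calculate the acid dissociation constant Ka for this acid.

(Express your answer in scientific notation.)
K_a = 2.01e-04

[H⁺] = 10^(−pH) = 10^(−2.779) = 1.663e-03 M. For HA ⇌ H⁺ + A⁻, Ka = x²/(C − x) = (1.663e-03)²/(0.0154 − 1.663e-03) = 2.01e-04.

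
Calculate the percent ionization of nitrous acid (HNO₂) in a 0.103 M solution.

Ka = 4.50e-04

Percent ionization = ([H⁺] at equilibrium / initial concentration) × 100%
Percent ionization = 6.39%

Let x = [H⁺]. Ka = x²/(C - x) ⇒ x² + (4.50e-04)x - (4.50e-04)(0.103) = 0. x = 6.5868e-03. Percent = (6.5868e-03/0.103) × 100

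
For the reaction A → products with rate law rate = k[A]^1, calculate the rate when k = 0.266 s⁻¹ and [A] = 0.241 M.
0.06411 M/s

rate = k·[A]^1 = 0.266·(0.241)^1 = 0.266·0.241 = 0.06411 M/s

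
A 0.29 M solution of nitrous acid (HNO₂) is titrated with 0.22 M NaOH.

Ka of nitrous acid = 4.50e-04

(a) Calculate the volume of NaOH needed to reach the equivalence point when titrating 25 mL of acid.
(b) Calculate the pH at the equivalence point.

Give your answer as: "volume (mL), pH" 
V = 33.0 mL, pH = 8.22

(a) At equivalence: moles acid = moles base.
moles acid = 0.29 × 0.025 = 0.00725 mol; V_NaOH = 0.00725/0.22 = 0.03295 L = 33.0 mL.
(b) At equivalence, all acid → conjugate base A⁻ at [A⁻] = 0.00725/0.05795 = 0.1251 M.
Kb = Kw/Ka = 1.0e-14/4.50e-04 = 2.222e-11; [OH⁻] = √(Kb·[A⁻]) = 1.667e-06; pOH = 5.78; pH = 14 − pOH = 8.22.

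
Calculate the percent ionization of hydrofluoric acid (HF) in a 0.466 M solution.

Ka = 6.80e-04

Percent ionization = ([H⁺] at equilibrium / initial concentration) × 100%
Percent ionization = 3.75%

Let x = [H⁺]. Ka = x²/(C - x) ⇒ x² + (6.80e-04)x - (6.80e-04)(0.466) = 0. x = 1.7464e-02. Percent = (1.7464e-02/0.466) × 100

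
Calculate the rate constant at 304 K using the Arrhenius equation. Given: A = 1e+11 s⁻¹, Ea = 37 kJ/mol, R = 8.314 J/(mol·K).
4.39e+04 s⁻¹

k = A·exp(-Ea/(R·T)) = 1e+11·exp(-37000/(8.314·304)) = 1e+11·exp(-14.6392) = 1e+11·4.3880e-07 = 4.39e+04 s⁻¹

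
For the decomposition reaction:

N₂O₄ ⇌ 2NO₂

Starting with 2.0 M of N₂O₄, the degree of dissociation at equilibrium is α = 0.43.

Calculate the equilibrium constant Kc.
K_c = 2.5951

x = α·[A]₀ = 0.43 × 2.0 = 0.86 M dissociated.
At eq: [N₂O₄] = 2.0 − 0.86 = 1.14 M; [NO₂] = 2x = 1.72 M.
Kc = [NO₂]²/[N₂O₄] = (1.72)²/1.14 = 2.595.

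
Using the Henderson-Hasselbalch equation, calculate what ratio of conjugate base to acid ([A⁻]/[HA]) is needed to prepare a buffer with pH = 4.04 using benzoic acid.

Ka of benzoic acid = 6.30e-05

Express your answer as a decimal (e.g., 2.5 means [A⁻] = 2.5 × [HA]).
[A⁻]/[HA] = 0.691

pKa = −log(6.30e-05) = 4.2007. pH = pKa + log([A⁻]/[HA]). 4.04 = 4.2007 + log(ratio). log(ratio) = 4.04 − 4.2007 = -0.1607. ratio = 10^(-0.1607) = 0.691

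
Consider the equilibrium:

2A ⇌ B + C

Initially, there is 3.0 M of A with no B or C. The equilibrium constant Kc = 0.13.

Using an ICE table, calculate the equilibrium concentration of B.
[B] = 0.628 M

ICE: [A] = 3.0 − 2x, [B] = [C] = x.
Kc = x²/(3.0 − 2x)² = 0.13 ⇒ √Kc = x/(3.0 − 2x).
x = √0.13·3.0/(1 + 2√0.13) = 0.36056·3.0/1.7211 = 0.62847.
[B] = x = 0.628 M.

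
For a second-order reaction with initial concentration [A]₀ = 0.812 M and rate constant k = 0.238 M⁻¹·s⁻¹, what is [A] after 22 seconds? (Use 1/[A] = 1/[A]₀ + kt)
0.1546 M

1/[A] = 1/[A]₀ + k·t = 1/0.812 + (0.238)·(22) = 1.2315 + 5.2360 = 6.4675
[A] = 1/6.4675 = 0.1546 M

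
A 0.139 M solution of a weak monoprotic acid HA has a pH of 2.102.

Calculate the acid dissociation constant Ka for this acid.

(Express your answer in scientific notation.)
K_a = 4.77e-04

[H⁺] = 10^(−pH) = 10^(−2.102) = 7.907e-03 M. For HA ⇌ H⁺ + A⁻, Ka = x²/(C − x) = (7.907e-03)²/(0.139 − 7.907e-03) = 4.77e-04.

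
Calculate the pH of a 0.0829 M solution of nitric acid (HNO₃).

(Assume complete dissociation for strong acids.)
pH = 1.08

[H⁺] = 0.0829 M for strong acid. pH = -log[H⁺] = -log(0.0829)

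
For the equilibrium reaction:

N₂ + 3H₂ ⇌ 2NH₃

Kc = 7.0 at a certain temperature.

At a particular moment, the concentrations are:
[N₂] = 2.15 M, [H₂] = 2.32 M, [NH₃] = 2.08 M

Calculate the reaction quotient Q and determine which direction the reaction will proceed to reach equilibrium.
Q = 0.161, Q < K, reaction proceeds forward (toward products)

Q = ([NH₃]^2) / ([N₂] × [H₂]^3)
  = ((2.08)^2) / ((2.15)·(2.32)^3) = 4.3264/26.847 = 0.1611
Since Q = 0.1611 < Kc = 7.0, the reaction proceeds forward (toward products) to reach equilibrium.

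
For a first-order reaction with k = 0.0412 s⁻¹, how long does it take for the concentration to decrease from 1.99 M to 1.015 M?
16.34 s

From ln[A] = ln[A]₀ - k·t: t = ln([A]₀/[A])/k = ln(1.99/1.015)/0.0412 = ln(1.9606)/0.0412 = 0.6732/0.0412 = 16.34 s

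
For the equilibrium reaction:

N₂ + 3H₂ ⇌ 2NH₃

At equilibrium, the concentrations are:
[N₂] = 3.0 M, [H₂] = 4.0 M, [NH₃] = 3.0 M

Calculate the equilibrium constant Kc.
K_c = 0.0469

Kc = ([NH₃]^2) / ([N₂] × [H₂]^3)
   = ((3.0)^2) / ((3.0)·(4.0)^3)
   = 9 / 192 = 0.0469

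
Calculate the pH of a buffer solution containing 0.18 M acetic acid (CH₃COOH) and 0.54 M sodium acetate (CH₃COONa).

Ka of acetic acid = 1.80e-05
pH = 5.22

pKa = -log(1.80e-05) = 4.74. pH = pKa + log([A⁻]/[HA]) = 4.74 + log(0.54/0.18)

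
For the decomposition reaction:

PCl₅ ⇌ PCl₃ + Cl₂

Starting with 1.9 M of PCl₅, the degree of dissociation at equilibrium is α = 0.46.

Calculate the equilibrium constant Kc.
K_c = 0.7445

x = α·[A]₀ = 0.46 × 1.9 = 0.874 M dissociated.
At eq: [PCl₅] = 1.9 − 0.874 = 1.026 M; [PCl₃] = [Cl₂] = x = 0.874 M.
Kc = [PCl₃][Cl₂]/[PCl₅] = (0.874)²/1.026 = 0.7445.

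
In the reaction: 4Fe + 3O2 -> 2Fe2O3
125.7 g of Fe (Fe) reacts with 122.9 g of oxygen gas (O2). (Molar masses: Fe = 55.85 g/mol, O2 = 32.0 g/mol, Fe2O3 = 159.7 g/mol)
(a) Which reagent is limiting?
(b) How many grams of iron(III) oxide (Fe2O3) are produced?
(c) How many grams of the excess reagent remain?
(a) Fe, (b) 179.7 g, (c) 68.88 g

Moles of Fe = 125.7 g ÷ 55.85 g/mol = 2.25067 mol
Moles of O2 = 122.9 g ÷ 32.0 g/mol = 3.84063 mol
Moles ÷ coefficient: Fe: 2.25067/4 = 0.5627, O2: 3.84063/3 = 1.28
(a) Fe has the smaller value, so Fe is the limiting reagent.
(b) Moles of Fe2O3 = 2.25067 mol Fe × (2/4) = 1.12534 mol; mass = 1.12534 mol × 159.7 g/mol = 179.7 g
(c) O2 consumed = 2.25067 × (3/4) = 1.688 mol; remaining = 3.84063 − 1.688 = 2.15262 mol; mass = 2.15262 mol × 32.0 g/mol = 68.88 g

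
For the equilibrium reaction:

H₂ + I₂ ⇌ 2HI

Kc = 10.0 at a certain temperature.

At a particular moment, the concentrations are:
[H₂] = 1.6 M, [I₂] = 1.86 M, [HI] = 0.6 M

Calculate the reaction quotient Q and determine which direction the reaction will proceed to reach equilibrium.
Q = 0.121, Q < K, reaction proceeds forward (toward products)

Q = ([HI]^2) / ([H₂] × [I₂])
  = ((0.6)^2) / ((1.6)·(1.86)) = 0.36/2.976 = 0.121
Since Q = 0.121 < Kc = 10.0, the reaction proceeds forward (toward products) to reach equilibrium.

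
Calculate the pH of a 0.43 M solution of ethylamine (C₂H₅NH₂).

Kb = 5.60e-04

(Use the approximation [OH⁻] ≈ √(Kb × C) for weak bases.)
pH = 12.19

[OH⁻] = √(Kb × C) = √(5.60e-04 × 0.43) = 1.5518e-02. pOH = 1.81, pH = 14 - pOH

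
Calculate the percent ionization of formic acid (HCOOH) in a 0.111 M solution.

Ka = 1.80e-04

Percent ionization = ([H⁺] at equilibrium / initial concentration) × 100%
Percent ionization = 3.95%

Let x = [H⁺]. Ka = x²/(C - x) ⇒ x² + (1.80e-04)x - (1.80e-04)(0.111) = 0. x = 4.3808e-03. Percent = (4.3808e-03/0.111) × 100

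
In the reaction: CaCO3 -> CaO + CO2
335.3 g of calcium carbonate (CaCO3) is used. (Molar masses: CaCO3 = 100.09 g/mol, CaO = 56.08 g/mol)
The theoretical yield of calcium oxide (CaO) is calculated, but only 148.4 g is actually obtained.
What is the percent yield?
Moles of CaCO3 = 335.3 g ÷ 100.09 g/mol = 3.34999 mol
Mole ratio: 1 mol CaO / 1 mol CaCO3
Moles of CaO = 3.34999 × (1/1) = 3.34999 mol
Theoretical yield = 3.34999 mol × 56.08 g/mol = 187.87 g
Actual yield = 148.4 g
Percent yield = (148.4 / 187.87) × 100% = 79.0%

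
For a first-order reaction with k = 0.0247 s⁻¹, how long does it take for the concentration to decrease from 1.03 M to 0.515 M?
28.06 s

From ln[A] = ln[A]₀ - k·t: t = ln([A]₀/[A])/k = ln(1.03/0.515)/0.0247 = ln(2.0000)/0.0247 = 0.6931/0.0247 = 28.06 s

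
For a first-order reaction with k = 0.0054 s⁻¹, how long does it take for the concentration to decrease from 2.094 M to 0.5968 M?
232.45 s

From ln[A] = ln[A]₀ - k·t: t = ln([A]₀/[A])/k = ln(2.094/0.5968)/0.0054 = ln(3.5087)/0.0054 = 1.2552/0.0054 = 232.45 s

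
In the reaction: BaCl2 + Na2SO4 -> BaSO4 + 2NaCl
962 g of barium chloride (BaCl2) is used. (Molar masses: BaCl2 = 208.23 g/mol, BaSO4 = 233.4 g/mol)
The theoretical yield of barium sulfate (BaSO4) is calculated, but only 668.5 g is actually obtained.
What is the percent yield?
Moles of BaCl2 = 962 g ÷ 208.23 g/mol = 4.61989 mol
Mole ratio: 1 mol BaSO4 / 1 mol BaCl2
Moles of BaSO4 = 4.61989 × (1/1) = 4.61989 mol
Theoretical yield = 4.61989 mol × 233.4 g/mol = 1078.3 g
Actual yield = 668.5 g
Percent yield = (668.5 / 1078.3) × 100% = 62.0%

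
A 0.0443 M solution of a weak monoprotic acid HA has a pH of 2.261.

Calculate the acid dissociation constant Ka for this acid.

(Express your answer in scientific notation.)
K_a = 7.74e-04

[H⁺] = 10^(−pH) = 10^(−2.261) = 5.483e-03 M. For HA ⇌ H⁺ + A⁻, Ka = x²/(C − x) = (5.483e-03)²/(0.0443 − 5.483e-03) = 7.74e-04.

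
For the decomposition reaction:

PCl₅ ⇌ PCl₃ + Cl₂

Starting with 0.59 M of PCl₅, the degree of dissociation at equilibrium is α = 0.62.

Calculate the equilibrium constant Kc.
K_c = 0.5968

x = α·[A]₀ = 0.62 × 0.59 = 0.3658 M dissociated.
At eq: [PCl₅] = 0.59 − 0.3658 = 0.2242 M; [PCl₃] = [Cl₂] = x = 0.3658 M.
Kc = [PCl₃][Cl₂]/[PCl₅] = (0.3658)²/0.2242 = 0.5968.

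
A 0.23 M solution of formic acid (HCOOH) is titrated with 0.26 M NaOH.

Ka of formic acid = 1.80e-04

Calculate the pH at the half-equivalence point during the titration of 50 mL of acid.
pH = pKa = 3.74

At the half-equivalence point, [HA] = [A⁻], so by Henderson–Hasselbalch pH = pKa + log(1) = pKa.
pKa = −log(1.80e-04) = 3.74.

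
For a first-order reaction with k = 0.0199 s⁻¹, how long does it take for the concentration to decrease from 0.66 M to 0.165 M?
69.66 s

From ln[A] = ln[A]₀ - k·t: t = ln([A]₀/[A])/k = ln(0.66/0.165)/0.0199 = ln(4.0000)/0.0199 = 1.3863/0.0199 = 69.66 s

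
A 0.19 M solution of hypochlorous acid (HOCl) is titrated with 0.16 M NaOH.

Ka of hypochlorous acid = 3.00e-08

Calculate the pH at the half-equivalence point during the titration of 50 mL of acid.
pH = pKa = 7.52

At the half-equivalence point, [HA] = [A⁻], so by Henderson–Hasselbalch pH = pKa + log(1) = pKa.
pKa = −log(3.00e-08) = 7.52.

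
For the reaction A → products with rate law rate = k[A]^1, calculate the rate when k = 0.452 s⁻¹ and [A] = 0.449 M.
0.2029 M/s

rate = k·[A]^1 = 0.452·(0.449)^1 = 0.452·0.449 = 0.2029 M/s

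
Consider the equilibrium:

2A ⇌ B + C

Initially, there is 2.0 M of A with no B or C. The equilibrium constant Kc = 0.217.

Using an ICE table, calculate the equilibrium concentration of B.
[B] = 0.482 M

ICE: [A] = 2.0 − 2x, [B] = [C] = x.
Kc = x²/(2.0 − 2x)² = 0.217 ⇒ √Kc = x/(2.0 − 2x).
x = √0.217·2.0/(1 + 2√0.217) = 0.46583·2.0/1.9317 = 0.48231.
[B] = x = 0.482 M.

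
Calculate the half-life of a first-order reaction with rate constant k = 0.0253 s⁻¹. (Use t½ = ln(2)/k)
27.40 s

t½ = ln(2)/k = 0.6931/0.0253 = 27.40 s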